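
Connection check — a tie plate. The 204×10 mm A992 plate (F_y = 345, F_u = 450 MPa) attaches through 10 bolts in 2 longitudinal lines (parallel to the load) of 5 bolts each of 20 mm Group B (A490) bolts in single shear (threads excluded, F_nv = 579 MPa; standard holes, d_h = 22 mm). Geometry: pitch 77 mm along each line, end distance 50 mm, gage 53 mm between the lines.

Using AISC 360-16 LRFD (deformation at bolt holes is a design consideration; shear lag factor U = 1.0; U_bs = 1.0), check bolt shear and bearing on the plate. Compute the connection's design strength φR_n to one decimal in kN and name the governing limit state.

1364.2 kN (bolt shear governs)

Bolt shear: A_b = π(20)²/4 = 314.16 mm². φR_n = 0.75 × 579 × 314.16 × 10 × 1 = 1364.2 kN.
Bearing (10 mm plate, F_u = 450 MPa): end bolts L_c = 50 − 22/2 = 39, R_n = min(1.2×39×10×450, 2.4×20×10×450) = 210.6 kN/bolt; interior L_c = 77 − 22 = 55, R_n = 216 kN/bolt. φR_n = 0.75 × (2×210.6 + 8×216) = 1611.9 kN.
Governing: min(1364.2, 1611.9) = 1364.2 kN → bolt shear.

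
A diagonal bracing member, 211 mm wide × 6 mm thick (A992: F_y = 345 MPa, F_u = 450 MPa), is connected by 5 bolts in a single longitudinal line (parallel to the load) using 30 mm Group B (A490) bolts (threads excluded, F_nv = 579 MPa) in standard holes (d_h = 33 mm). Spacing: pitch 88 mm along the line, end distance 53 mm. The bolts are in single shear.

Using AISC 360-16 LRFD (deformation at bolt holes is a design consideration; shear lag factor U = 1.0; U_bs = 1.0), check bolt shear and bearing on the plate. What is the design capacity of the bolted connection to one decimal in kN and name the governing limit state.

Bolt shear: A_b = π(30)²/4 = 706.86 mm². φR_n = 0.75 × 579 × 706.86 × 5 × 1 = 1534.8 kN.
Bearing (6 mm plate, F_u = 450 MPa): end bolts L_c = 53 − 33/2 = 36.5, R_n = min(1.2×36.5×6×450, 2.4×30×6×450) = 118.26 kN/bolt; interior L_c = 88 − 33 = 55, R_n = 178.2 kN/bolt. φR_n = 0.75 × (1×118.26 + 4×178.2) = 623.3 kN.
Governing: min(1534.8, 623.3) = 623.3 kN → bearing.

623.3 kN (bearing governs)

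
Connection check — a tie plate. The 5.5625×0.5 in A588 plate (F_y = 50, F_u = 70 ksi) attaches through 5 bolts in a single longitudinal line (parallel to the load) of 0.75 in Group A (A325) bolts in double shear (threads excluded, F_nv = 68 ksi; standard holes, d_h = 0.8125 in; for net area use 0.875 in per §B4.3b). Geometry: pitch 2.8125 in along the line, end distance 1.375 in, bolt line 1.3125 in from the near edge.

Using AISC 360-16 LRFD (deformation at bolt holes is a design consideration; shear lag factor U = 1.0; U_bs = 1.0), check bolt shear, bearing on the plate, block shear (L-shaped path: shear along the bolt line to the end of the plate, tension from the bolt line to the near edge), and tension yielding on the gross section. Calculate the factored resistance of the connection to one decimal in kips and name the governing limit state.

Bolt shear: A_b = π(0.75)²/4 = 0.44179 in². φR_n = 0.75 × 68 × 0.44179 × 5 × 2 = 225.3 kips.
Bearing (0.5 in plate, F_u = 70 ksi): end bolts L_c = 1.375 − 0.8125/2 = 0.96875, R_n = min(1.2×0.96875×0.5×70, 2.4×0.75×0.5×70) = 40.688 kips/bolt; interior L_c = 2.8125 − 0.8125 = 2, R_n = 63 kips/bolt. φR_n = 0.75 × (1×40.688 + 4×63) = 219.5 kips.
Block shear: shear path 1×[1.375+4×2.8125] = 1×12.625 in, A_gv = 6.3125, A_nv = 1×(12.625 − 4.5×0.875)×0.5 = 4.3438 in²; tension to near edge: (1.3125 − 0.5×0.875)×0.5 = 0.4375 in². R_n = min(0.6×70×4.3438, 0.6×50×6.3125) + 1.0×70×0.4375 = min(182.44, 189.38) + 30.625 = 213.07 kips. φR_n = 0.75 × 213.07 = 159.8 kips.
Tension yield (gross): A_g = 5.5625×0.5 = 2.7813 in². φR_n = 0.90 × 50 × 2.7813 = 125.2 kips.
Governing: min(225.3, 219.5, 159.8, 125.2) = 125.2 kips → gross-section yield.

125.2 kips (gross-section yield governs)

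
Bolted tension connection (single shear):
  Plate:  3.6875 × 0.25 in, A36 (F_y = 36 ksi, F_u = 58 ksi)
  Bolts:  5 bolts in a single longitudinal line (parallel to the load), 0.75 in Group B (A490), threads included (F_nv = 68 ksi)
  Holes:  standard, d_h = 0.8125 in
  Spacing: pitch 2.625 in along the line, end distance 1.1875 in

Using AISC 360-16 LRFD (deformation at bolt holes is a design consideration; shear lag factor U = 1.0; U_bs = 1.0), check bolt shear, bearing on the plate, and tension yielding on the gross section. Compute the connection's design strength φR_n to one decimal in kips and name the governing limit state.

29.9 kips (gross-section yield governs)

Bolt shear: A_b = π(0.75)²/4 = 0.44179 in². φR_n = 0.75 × 68 × 0.44179 × 5 × 1 = 112.7 kips.
Bearing (0.25 in plate, F_u = 58 ksi): end bolts L_c = 1.1875 − 0.8125/2 = 0.78125, R_n = min(1.2×0.78125×0.25×58, 2.4×0.75×0.25×58) = 13.594 kips/bolt; interior L_c = 2.625 − 0.8125 = 1.8125, R_n = 26.1 kips/bolt. φR_n = 0.75 × (1×13.594 + 4×26.1) = 88.5 kips.
Tension yield (gross): A_g = 3.6875×0.25 = 0.92188 in². φR_n = 0.90 × 36 × 0.92188 = 29.9 kips.
Governing: min(112.7, 88.5, 29.9) = 29.9 kips → gross-section yield.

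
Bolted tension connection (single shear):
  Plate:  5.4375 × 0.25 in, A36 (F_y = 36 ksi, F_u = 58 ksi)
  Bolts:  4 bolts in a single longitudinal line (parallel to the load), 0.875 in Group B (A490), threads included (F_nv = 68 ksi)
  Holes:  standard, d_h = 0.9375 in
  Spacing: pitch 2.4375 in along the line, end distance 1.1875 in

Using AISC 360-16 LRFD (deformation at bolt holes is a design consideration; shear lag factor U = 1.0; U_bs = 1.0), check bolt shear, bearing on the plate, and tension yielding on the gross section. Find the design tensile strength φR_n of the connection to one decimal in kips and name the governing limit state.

Bolt shear: A_b = π(0.875)²/4 = 0.60132 in². φR_n = 0.75 × 68 × 0.60132 × 4 × 1 = 122.7 kips.
Bearing (0.25 in plate, F_u = 58 ksi): end bolts L_c = 1.1875 − 0.9375/2 = 0.71875, R_n = min(1.2×0.71875×0.25×58, 2.4×0.875×0.25×58) = 12.506 kips/bolt; interior L_c = 2.4375 − 0.9375 = 1.5, R_n = 26.1 kips/bolt. φR_n = 0.75 × (1×12.506 + 3×26.1) = 68.1 kips.
Tension yield (gross): A_g = 5.4375×0.25 = 1.3594 in². φR_n = 0.90 × 36 × 1.3594 = 44.0 kips.
Governing: min(122.7, 68.1, 44.0) = 44.0 kips → gross-section yield.

44.0 kips (gross-section yield governs)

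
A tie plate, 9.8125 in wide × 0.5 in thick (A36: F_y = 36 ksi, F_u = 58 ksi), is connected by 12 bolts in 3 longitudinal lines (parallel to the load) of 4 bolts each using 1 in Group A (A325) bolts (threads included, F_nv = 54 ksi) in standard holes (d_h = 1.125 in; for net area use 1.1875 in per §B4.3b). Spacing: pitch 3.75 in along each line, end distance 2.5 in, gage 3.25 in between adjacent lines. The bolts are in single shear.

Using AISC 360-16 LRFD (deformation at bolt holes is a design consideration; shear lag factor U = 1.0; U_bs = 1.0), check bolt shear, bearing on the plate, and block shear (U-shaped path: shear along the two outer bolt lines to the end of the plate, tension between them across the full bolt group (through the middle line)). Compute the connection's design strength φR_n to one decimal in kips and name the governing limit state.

Bolt shear: A_b = π(1)²/4 = 0.7854 in². φR_n = 0.75 × 54 × 0.7854 × 12 × 1 = 381.7 kips.
Bearing (0.5 in plate, F_u = 58 ksi): end bolts L_c = 2.5 − 1.125/2 = 1.9375, R_n = min(1.2×1.9375×0.5×58, 2.4×1×0.5×58) = 67.425 kips/bolt; interior L_c = 3.75 − 1.125 = 2.625, R_n = 69.6 kips/bolt. φR_n = 0.75 × (3×67.425 + 9×69.6) = 621.5 kips.
Block shear: shear path 2×[2.5+3×3.75] = 2×13.75 in, A_gv = 13.75, A_nv = 2×(13.75 − 3.5×1.1875)×0.5 = 9.5938 in²; tension across gage: (6.5 − 2×1.1875)×0.5 = 2.0625 in². R_n = min(0.6×58×9.5938, 0.6×36×13.75) + 1.0×58×2.0625 = min(333.86, 297) + 119.63 = 416.63 kips. φR_n = 0.75 × 416.63 = 312.5 kips.
Governing: min(381.7, 621.5, 312.5) = 312.5 kips → block shear.

312.5 kips (block shear governs)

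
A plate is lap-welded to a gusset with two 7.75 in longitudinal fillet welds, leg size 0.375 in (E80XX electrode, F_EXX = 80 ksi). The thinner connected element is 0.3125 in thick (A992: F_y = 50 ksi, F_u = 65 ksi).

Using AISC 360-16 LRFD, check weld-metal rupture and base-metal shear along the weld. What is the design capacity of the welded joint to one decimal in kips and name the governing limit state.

141.7 kips (base-metal shear governs)

Weld metal: throat = 0.707×0.375 = 0.26513 in, L = 2×7.75 = 15.5 in. φR_n = 0.75 × 0.6 × 80 × 0.26513 × 15.5 = 147.9 kips.
Base metal shear (0.3125 in plate): yield φR_n = 1.0×0.6×50×0.3125×15.5 = 145.3 kips; rupture φR_n = 0.75×0.6×65×0.3125×15.5 = 141.7 kips; take 141.7 kips (rupture).
Governing: min(147.9, 141.7) = 141.7 kips → base-metal shear.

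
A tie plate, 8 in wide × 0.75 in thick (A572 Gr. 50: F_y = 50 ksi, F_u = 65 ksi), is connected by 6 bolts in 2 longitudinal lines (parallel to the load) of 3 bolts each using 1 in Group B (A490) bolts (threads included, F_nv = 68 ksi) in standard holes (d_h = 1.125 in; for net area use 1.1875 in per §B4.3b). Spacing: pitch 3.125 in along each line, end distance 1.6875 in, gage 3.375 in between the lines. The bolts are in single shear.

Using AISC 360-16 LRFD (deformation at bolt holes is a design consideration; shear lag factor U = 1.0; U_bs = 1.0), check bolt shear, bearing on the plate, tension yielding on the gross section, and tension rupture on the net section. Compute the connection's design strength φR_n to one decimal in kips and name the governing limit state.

205.7 kips (net-section rupture governs)

Bolt shear: A_b = π(1)²/4 = 0.7854 in². φR_n = 0.75 × 68 × 0.7854 × 6 × 1 = 240.3 kips.
Bearing (0.75 in plate, F_u = 65 ksi): end bolts L_c = 1.6875 − 1.125/2 = 1.125, R_n = min(1.2×1.125×0.75×65, 2.4×1×0.75×65) = 65.813 kips/bolt; interior L_c = 3.125 − 1.125 = 2, R_n = 117 kips/bolt. φR_n = 0.75 × (2×65.813 + 4×117) = 449.7 kips.
Tension yield (gross): A_g = 8×0.75 = 6 in². φR_n = 0.90 × 50 × 6 = 270.0 kips.
Tension rupture (net): A_n = (8 − 2×1.1875)×0.75 = 4.2188 in² (U = 1.0, A_e = A_n). φR_n = 0.75 × 65 × 4.2188 = 205.7 kips.
Governing: min(240.3, 449.7, 270.0, 205.7) = 205.7 kips → net-section rupture.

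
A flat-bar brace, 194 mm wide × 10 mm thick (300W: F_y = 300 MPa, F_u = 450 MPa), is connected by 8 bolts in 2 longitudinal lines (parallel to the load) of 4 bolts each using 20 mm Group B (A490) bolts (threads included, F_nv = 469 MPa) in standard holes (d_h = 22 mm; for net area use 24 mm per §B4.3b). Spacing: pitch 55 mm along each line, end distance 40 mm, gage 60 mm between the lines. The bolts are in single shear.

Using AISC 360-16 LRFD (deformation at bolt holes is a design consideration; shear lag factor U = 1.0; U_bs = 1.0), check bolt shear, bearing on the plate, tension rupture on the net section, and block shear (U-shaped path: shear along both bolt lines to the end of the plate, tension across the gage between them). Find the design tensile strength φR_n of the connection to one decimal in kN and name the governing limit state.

492.8 kN (net-section rupture governs)

Bolt shear: A_b = π(20)²/4 = 314.16 mm². φR_n = 0.75 × 469 × 314.16 × 8 × 1 = 884.0 kN.
Bearing (10 mm plate, F_u = 450 MPa): end bolts L_c = 40 − 22/2 = 29, R_n = min(1.2×29×10×450, 2.4×20×10×450) = 156.6 kN/bolt; interior L_c = 55 − 22 = 33, R_n = 178.2 kN/bolt. φR_n = 0.75 × (2×156.6 + 6×178.2) = 1036.8 kN.
Tension rupture (net): A_n = (194 − 2×24)×10 = 1460 mm² (U = 1.0, A_e = A_n). φR_n = 0.75 × 450 × 1460 = 492.8 kN.
Block shear: shear path 2×[40+3×55] = 2×205 mm, A_gv = 4100, A_nv = 2×(205 − 3.5×24)×10 = 2420 mm²; tension across gage: (60 − 1×24)×10 = 360 mm². R_n = min(0.6×450×2420, 0.6×300×4100) + 1.0×450×360 = min(653.4, 738) + 162 = 815.4 kN. φR_n = 0.75 × 815.4 = 611.6 kN.
Governing: min(884.0, 1036.8, 492.8, 611.6) = 492.8 kN → net-section rupture.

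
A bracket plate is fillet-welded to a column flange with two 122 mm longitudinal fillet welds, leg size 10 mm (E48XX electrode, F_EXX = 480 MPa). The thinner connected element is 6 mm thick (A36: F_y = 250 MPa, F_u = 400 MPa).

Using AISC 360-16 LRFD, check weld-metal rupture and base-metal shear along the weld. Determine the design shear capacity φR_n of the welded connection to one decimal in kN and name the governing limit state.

Weld metal: throat = 0.707×10 = 7.07 mm, L = 2×122 = 244 mm. φR_n = 0.75 × 0.6 × 480 × 7.07 × 244 = 372.6 kN.
Base metal shear (6 mm plate): yield φR_n = 1.0×0.6×250×6×244 = 219.6 kN; rupture φR_n = 0.75×0.6×400×6×244 = 263.5 kN; take 219.6 kN (yield).
Governing: min(372.6, 219.6) = 219.6 kN → base-metal shear.

219.6 kN (base-metal shear governs)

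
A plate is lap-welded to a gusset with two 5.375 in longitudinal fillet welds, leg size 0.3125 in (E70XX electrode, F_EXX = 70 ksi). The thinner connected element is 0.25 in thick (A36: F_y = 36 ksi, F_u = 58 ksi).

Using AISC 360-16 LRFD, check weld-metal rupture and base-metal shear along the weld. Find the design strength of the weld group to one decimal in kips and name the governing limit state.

Weld metal: throat = 0.707×0.3125 = 0.22094 in, L = 2×5.375 = 10.75 in. φR_n = 0.75 × 0.6 × 70 × 0.22094 × 10.75 = 74.8 kips.
Base metal shear (0.25 in plate): yield φR_n = 1.0×0.6×36×0.25×10.75 = 58.1 kips; rupture φR_n = 0.75×0.6×58×0.25×10.75 = 70.1 kips; take 58.1 kips (yield).
Governing: min(74.8, 58.1) = 58.1 kips → base-metal shear.

58.1 kips (base-metal shear governs)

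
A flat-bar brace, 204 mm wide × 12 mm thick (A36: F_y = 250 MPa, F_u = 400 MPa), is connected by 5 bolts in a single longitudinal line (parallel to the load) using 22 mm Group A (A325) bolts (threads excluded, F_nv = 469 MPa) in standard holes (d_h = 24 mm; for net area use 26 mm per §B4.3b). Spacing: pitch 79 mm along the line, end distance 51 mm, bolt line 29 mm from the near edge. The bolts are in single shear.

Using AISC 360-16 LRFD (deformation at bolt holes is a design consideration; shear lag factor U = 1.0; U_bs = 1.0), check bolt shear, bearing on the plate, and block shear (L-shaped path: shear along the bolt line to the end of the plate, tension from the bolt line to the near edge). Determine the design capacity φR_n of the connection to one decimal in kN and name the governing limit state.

Bolt shear: A_b = π(22)²/4 = 380.13 mm². φR_n = 0.75 × 469 × 380.13 × 5 × 1 = 668.6 kN.
Bearing (12 mm plate, F_u = 400 MPa): end bolts L_c = 51 − 24/2 = 39, R_n = min(1.2×39×12×400, 2.4×22×12×400) = 224.64 kN/bolt; interior L_c = 79 − 24 = 55, R_n = 253.44 kN/bolt. φR_n = 0.75 × (1×224.64 + 4×253.44) = 928.8 kN.
Block shear: shear path 1×[51+4×79] = 1×367 mm, A_gv = 4404, A_nv = 1×(367 − 4.5×26)×12 = 3000 mm²; tension to near edge: (29 − 0.5×26)×12 = 192 mm². R_n = min(0.6×400×3000, 0.6×250×4404) + 1.0×400×192 = min(720, 660.6) + 76.8 = 737.4 kN. φR_n = 0.75 × 737.4 = 553.1 kN.
Governing: min(668.6, 928.8, 553.1) = 553.1 kN → block shear.

553.1 kN (block shear governs)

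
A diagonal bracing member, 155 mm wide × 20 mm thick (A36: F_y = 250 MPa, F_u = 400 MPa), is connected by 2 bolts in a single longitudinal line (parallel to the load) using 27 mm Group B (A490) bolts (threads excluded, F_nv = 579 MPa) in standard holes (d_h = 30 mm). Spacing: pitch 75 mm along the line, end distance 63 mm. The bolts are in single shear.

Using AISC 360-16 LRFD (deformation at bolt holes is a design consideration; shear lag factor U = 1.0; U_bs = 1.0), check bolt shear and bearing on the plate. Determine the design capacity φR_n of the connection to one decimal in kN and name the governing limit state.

497.3 kN (bolt shear governs)

Bolt shear: A_b = π(27)²/4 = 572.56 mm². φR_n = 0.75 × 579 × 572.56 × 2 × 1 = 497.3 kN.
Bearing (20 mm plate, F_u = 400 MPa): end bolts L_c = 63 − 30/2 = 48, R_n = min(1.2×48×20×400, 2.4×27×20×400) = 460.8 kN/bolt; interior L_c = 75 − 30 = 45, R_n = 432 kN/bolt. φR_n = 0.75 × (1×460.8 + 1×432) = 669.6 kN.
Governing: min(497.3, 669.6) = 497.3 kN → bolt shear.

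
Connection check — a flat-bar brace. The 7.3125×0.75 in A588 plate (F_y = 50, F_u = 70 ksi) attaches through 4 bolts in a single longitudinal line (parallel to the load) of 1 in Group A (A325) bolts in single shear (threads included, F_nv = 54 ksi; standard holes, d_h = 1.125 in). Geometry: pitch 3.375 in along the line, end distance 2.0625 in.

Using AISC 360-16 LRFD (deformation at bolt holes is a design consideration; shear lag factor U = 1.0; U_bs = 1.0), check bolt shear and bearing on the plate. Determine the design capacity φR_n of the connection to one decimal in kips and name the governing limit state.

Bolt shear: A_b = π(1)²/4 = 0.7854 in². φR_n = 0.75 × 54 × 0.7854 × 4 × 1 = 127.2 kips.
Bearing (0.75 in plate, F_u = 70 ksi): end bolts L_c = 2.0625 − 1.125/2 = 1.5, R_n = min(1.2×1.5×0.75×70, 2.4×1×0.75×70) = 94.5 kips/bolt; interior L_c = 3.375 − 1.125 = 2.25, R_n = 126 kips/bolt. φR_n = 0.75 × (1×94.5 + 3×126) = 354.4 kips.
Governing: min(127.2, 354.4) = 127.2 kips → bolt shear.

127.2 kips (bolt shear governs)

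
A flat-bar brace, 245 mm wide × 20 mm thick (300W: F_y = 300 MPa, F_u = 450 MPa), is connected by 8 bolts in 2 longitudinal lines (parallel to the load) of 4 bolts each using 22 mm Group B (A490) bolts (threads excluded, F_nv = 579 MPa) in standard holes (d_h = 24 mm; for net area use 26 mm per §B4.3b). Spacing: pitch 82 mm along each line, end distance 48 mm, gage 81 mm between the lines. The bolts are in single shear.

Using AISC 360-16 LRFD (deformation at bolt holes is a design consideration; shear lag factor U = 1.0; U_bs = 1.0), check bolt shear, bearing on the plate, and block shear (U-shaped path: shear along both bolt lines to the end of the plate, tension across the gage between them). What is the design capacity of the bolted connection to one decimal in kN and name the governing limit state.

1320.6 kN (bolt shear governs)

Bolt shear: A_b = π(22)²/4 = 380.13 mm². φR_n = 0.75 × 579 × 380.13 × 8 × 1 = 1320.6 kN.
Bearing (20 mm plate, F_u = 450 MPa): end bolts L_c = 48 − 24/2 = 36, R_n = min(1.2×36×20×450, 2.4×22×20×450) = 388.8 kN/bolt; interior L_c = 82 − 24 = 58, R_n = 475.2 kN/bolt. φR_n = 0.75 × (2×388.8 + 6×475.2) = 2721.6 kN.
Block shear: shear path 2×[48+3×82] = 2×294 mm, A_gv = 11760, A_nv = 2×(294 − 3.5×26)×20 = 8120 mm²; tension across gage: (81 − 1×26)×20 = 1100 mm². R_n = min(0.6×450×8120, 0.6×300×11760) + 1.0×450×1100 = min(2192.4, 2116.8) + 495 = 2611.8 kN. φR_n = 0.75 × 2611.8 = 1958.9 kN.
Governing: min(1320.6, 2721.6, 1958.9) = 1320.6 kN → bolt shear.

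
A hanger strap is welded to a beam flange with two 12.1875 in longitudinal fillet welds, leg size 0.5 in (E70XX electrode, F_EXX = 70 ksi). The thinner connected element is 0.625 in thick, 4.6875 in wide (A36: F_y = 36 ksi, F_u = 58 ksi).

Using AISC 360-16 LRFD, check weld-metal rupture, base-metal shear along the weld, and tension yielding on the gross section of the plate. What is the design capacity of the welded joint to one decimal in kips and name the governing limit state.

Weld metal: throat = 0.707×0.5 = 0.3535 in, L = 2×12.1875 = 24.375 in. φR_n = 0.75 × 0.6 × 70 × 0.3535 × 24.375 = 271.4 kips.
Base metal shear (0.625 in plate): yield φR_n = 1.0×0.6×36×0.625×24.375 = 329.1 kips; rupture φR_n = 0.75×0.6×58×0.625×24.375 = 397.6 kips; take 329.1 kips (yield).
Tension yield (gross): A_g = 4.6875×0.625 = 2.9297 in². φR_n = 0.90 × 36 × 2.9297 = 94.9 kips.
Governing: min(271.4, 329.1, 94.9) = 94.9 kips → gross-section yield.

94.9 kips (gross-section yield governs)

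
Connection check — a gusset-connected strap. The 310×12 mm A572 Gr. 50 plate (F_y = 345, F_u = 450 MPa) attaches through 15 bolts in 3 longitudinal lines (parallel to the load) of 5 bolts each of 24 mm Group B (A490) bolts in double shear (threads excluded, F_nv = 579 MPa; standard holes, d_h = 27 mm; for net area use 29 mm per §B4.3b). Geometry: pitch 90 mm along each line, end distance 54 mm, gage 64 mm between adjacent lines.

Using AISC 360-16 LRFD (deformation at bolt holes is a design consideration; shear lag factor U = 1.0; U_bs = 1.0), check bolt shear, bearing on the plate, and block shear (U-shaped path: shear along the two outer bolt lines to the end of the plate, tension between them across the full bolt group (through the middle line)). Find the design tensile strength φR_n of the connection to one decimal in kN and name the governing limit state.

1661.3 kN (block shear governs)

Bolt shear: A_b = π(24)²/4 = 452.39 mm². φR_n = 0.75 × 579 × 452.39 × 15 × 2 = 5893.5 kN.
Bearing (12 mm plate, F_u = 450 MPa): end bolts L_c = 54 − 27/2 = 40.5, R_n = min(1.2×40.5×12×450, 2.4×24×12×450) = 262.44 kN/bolt; interior L_c = 90 − 27 = 63, R_n = 311.04 kN/bolt. φR_n = 0.75 × (3×262.44 + 12×311.04) = 3389.9 kN.
Block shear: shear path 2×[54+4×90] = 2×414 mm, A_gv = 9936, A_nv = 2×(414 − 4.5×29)×12 = 6804 mm²; tension across gage: (128 − 2×29)×12 = 840 mm². R_n = min(0.6×450×6804, 0.6×345×9936) + 1.0×450×840 = min(1837.1, 2056.8) + 378 = 2215.1 kN. φR_n = 0.75 × 2215.1 = 1661.3 kN.
Governing: min(5893.5, 3389.9, 1661.3) = 1661.3 kN → block shear.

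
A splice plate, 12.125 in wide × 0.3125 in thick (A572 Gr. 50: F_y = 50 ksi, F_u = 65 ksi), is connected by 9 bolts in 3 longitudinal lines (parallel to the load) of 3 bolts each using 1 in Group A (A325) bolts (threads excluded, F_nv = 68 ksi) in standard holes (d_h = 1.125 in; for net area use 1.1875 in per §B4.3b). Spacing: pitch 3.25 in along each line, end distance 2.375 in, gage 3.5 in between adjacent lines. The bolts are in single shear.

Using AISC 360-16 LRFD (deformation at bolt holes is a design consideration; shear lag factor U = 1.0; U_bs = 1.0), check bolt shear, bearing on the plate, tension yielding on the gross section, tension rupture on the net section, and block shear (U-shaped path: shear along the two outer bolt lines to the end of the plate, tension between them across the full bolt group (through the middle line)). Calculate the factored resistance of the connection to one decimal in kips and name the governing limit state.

Bolt shear: A_b = π(1)²/4 = 0.7854 in². φR_n = 0.75 × 68 × 0.7854 × 9 × 1 = 360.5 kips.
Bearing (0.3125 in plate, F_u = 65 ksi): end bolts L_c = 2.375 − 1.125/2 = 1.8125, R_n = min(1.2×1.8125×0.3125×65, 2.4×1×0.3125×65) = 44.18 kips/bolt; interior L_c = 3.25 − 1.125 = 2.125, R_n = 48.75 kips/bolt. φR_n = 0.75 × (3×44.18 + 6×48.75) = 318.8 kips.
Tension yield (gross): A_g = 12.125×0.3125 = 3.7891 in². φR_n = 0.90 × 50 × 3.7891 = 170.5 kips.
Tension rupture (net): A_n = (12.125 − 3×1.1875)×0.3125 = 2.6758 in² (U = 1.0, A_e = A_n). φR_n = 0.75 × 65 × 2.6758 = 130.4 kips.
Block shear: shear path 2×[2.375+2×3.25] = 2×8.875 in, A_gv = 5.5469, A_nv = 2×(8.875 − 2.5×1.1875)×0.3125 = 3.6914 in²; tension across gage: (7 − 2×1.1875)×0.3125 = 1.4453 in². R_n = min(0.6×65×3.6914, 0.6×50×5.5469) + 1.0×65×1.4453 = min(143.96, 166.41) + 93.945 = 237.91 kips. φR_n = 0.75 × 237.91 = 178.4 kips.
Governing: min(360.5, 318.8, 170.5, 130.4, 178.4) = 130.4 kips → net-section rupture.

130.4 kips (net-section rupture governs)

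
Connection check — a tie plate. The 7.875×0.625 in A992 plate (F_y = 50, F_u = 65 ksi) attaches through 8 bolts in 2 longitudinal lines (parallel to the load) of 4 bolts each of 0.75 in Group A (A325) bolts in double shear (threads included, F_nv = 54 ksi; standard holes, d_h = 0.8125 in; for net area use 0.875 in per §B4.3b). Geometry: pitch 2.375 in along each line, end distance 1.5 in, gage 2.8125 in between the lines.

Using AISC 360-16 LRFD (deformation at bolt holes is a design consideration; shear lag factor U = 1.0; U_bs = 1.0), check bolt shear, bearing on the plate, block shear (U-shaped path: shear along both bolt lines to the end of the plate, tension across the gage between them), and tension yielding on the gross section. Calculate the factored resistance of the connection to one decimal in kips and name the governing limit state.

221.5 kips (gross-section yield governs)

Bolt shear: A_b = π(0.75)²/4 = 0.44179 in². φR_n = 0.75 × 54 × 0.44179 × 8 × 2 = 286.3 kips.
Bearing (0.625 in plate, F_u = 65 ksi): end bolts L_c = 1.5 − 0.8125/2 = 1.09375, R_n = min(1.2×1.09375×0.625×65, 2.4×0.75×0.625×65) = 53.32 kips/bolt; interior L_c = 2.375 − 0.8125 = 1.5625, R_n = 73.125 kips/bolt. φR_n = 0.75 × (2×53.32 + 6×73.125) = 409.0 kips.
Block shear: shear path 2×[1.5+3×2.375] = 2×8.625 in, A_gv = 10.781, A_nv = 2×(8.625 − 3.5×0.875)×0.625 = 6.9531 in²; tension across gage: (2.8125 − 1×0.875)×0.625 = 1.2109 in². R_n = min(0.6×65×6.9531, 0.6×50×10.781) + 1.0×65×1.2109 = min(271.17, 323.43) + 78.709 = 349.88 kips. φR_n = 0.75 × 349.88 = 262.4 kips.
Tension yield (gross): A_g = 7.875×0.625 = 4.9219 in². φR_n = 0.90 × 50 × 4.9219 = 221.5 kips.
Governing: min(286.3, 409.0, 262.4, 221.5) = 221.5 kips → gross-section yield.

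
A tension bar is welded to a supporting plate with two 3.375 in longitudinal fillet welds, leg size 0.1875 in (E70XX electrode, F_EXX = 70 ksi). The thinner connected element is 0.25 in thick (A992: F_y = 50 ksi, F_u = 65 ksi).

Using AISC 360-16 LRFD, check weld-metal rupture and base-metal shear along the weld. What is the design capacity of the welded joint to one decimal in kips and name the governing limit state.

Weld metal: throat = 0.707×0.1875 = 0.13256 in, L = 2×3.375 = 6.75 in. φR_n = 0.75 × 0.6 × 70 × 0.13256 × 6.75 = 28.2 kips.
Base metal shear (0.25 in plate): yield φR_n = 1.0×0.6×50×0.25×6.75 = 50.6 kips; rupture φR_n = 0.75×0.6×65×0.25×6.75 = 49.4 kips; take 49.4 kips (rupture).
Governing: min(28.2, 49.4) = 28.2 kips → weld metal.

28.2 kips (weld metal governs)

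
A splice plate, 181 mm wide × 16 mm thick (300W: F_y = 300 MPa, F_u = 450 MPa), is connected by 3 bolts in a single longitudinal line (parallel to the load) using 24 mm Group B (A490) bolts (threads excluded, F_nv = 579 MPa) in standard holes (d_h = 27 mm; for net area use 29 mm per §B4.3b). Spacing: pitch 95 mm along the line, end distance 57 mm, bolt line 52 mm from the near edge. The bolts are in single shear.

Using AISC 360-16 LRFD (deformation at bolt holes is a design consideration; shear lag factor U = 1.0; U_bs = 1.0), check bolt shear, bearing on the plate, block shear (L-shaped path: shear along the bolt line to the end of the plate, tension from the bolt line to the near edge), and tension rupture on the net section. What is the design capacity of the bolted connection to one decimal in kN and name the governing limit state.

589.4 kN (bolt shear governs)

Bolt shear: A_b = π(24)²/4 = 452.39 mm². φR_n = 0.75 × 579 × 452.39 × 3 × 1 = 589.4 kN.
Bearing (16 mm plate, F_u = 450 MPa): end bolts L_c = 57 − 27/2 = 43.5, R_n = min(1.2×43.5×16×450, 2.4×24×16×450) = 375.84 kN/bolt; interior L_c = 95 − 27 = 68, R_n = 414.72 kN/bolt. φR_n = 0.75 × (1×375.84 + 2×414.72) = 904.0 kN.
Block shear: shear path 1×[57+2×95] = 1×247 mm, A_gv = 3952, A_nv = 1×(247 − 2.5×29)×16 = 2792 mm²; tension to near edge: (52 − 0.5×29)×16 = 600 mm². R_n = min(0.6×450×2792, 0.6×300×3952) + 1.0×450×600 = min(753.84, 711.36) + 270 = 981.36 kN. φR_n = 0.75 × 981.36 = 736.0 kN.
Tension rupture (net): A_n = (181 − 1×29)×16 = 2432 mm² (U = 1.0, A_e = A_n). φR_n = 0.75 × 450 × 2432 = 820.8 kN.
Governing: min(589.4, 904.0, 736.0, 820.8) = 589.4 kN → bolt shear.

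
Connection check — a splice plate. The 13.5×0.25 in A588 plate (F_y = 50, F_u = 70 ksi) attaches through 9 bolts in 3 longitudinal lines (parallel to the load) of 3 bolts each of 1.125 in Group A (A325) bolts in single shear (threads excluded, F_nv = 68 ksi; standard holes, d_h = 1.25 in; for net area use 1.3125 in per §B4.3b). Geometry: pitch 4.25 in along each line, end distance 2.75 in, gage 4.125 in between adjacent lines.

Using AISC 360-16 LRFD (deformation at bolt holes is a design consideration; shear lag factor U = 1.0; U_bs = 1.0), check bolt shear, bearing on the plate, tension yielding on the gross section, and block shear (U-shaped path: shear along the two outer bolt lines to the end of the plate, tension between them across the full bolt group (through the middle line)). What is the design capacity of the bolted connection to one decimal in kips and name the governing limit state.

Bolt shear: A_b = π(1.125)²/4 = 0.99402 in². φR_n = 0.75 × 68 × 0.99402 × 9 × 1 = 456.3 kips.
Bearing (0.25 in plate, F_u = 70 ksi): end bolts L_c = 2.75 − 1.25/2 = 2.125, R_n = min(1.2×2.125×0.25×70, 2.4×1.125×0.25×70) = 44.625 kips/bolt; interior L_c = 4.25 − 1.25 = 3, R_n = 47.25 kips/bolt. φR_n = 0.75 × (3×44.625 + 6×47.25) = 313.0 kips.
Tension yield (gross): A_g = 13.5×0.25 = 3.375 in². φR_n = 0.90 × 50 × 3.375 = 151.9 kips.
Block shear: shear path 2×[2.75+2×4.25] = 2×11.25 in, A_gv = 5.625, A_nv = 2×(11.25 − 2.5×1.3125)×0.25 = 3.9844 in²; tension across gage: (8.25 − 2×1.3125)×0.25 = 1.4063 in². R_n = min(0.6×70×3.9844, 0.6×50×5.625) + 1.0×70×1.4063 = min(167.34, 168.75) + 98.441 = 265.78 kips. φR_n = 0.75 × 265.78 = 199.3 kips.
Governing: min(456.3, 313.0, 151.9, 199.3) = 151.9 kips → gross-section yield.

151.9 kips (gross-section yield governs)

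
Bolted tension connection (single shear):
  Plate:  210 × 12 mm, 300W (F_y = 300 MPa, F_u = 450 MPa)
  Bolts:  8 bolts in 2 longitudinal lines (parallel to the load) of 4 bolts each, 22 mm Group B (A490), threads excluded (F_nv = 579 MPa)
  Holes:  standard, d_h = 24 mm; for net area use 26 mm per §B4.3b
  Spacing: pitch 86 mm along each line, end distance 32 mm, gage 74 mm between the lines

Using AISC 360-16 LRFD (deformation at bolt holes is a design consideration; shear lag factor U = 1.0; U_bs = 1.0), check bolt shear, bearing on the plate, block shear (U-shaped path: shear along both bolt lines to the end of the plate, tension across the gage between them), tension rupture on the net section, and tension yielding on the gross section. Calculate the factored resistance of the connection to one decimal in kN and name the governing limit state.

Bolt shear: A_b = π(22)²/4 = 380.13 mm². φR_n = 0.75 × 579 × 380.13 × 8 × 1 = 1320.6 kN.
Bearing (12 mm plate, F_u = 450 MPa): end bolts L_c = 32 − 24/2 = 20, R_n = min(1.2×20×12×450, 2.4×22×12×450) = 129.6 kN/bolt; interior L_c = 86 − 24 = 62, R_n = 285.12 kN/bolt. φR_n = 0.75 × (2×129.6 + 6×285.12) = 1477.4 kN.
Block shear: shear path 2×[32+3×86] = 2×290 mm, A_gv = 6960, A_nv = 2×(290 − 3.5×26)×12 = 4776 mm²; tension across gage: (74 − 1×26)×12 = 576 mm². R_n = min(0.6×450×4776, 0.6×300×6960) + 1.0×450×576 = min(1289.5, 1252.8) + 259.2 = 1512 kN. φR_n = 0.75 × 1512 = 1134.0 kN.
Tension rupture (net): A_n = (210 − 2×26)×12 = 1896 mm² (U = 1.0, A_e = A_n). φR_n = 0.75 × 450 × 1896 = 639.9 kN.
Tension yield (gross): A_g = 210×12 = 2520 mm². φR_n = 0.90 × 300 × 2520 = 680.4 kN.
Governing: min(1320.6, 1477.4, 1134.0, 639.9, 680.4) = 639.9 kN → net-section rupture.

639.9 kN (net-section rupture governs)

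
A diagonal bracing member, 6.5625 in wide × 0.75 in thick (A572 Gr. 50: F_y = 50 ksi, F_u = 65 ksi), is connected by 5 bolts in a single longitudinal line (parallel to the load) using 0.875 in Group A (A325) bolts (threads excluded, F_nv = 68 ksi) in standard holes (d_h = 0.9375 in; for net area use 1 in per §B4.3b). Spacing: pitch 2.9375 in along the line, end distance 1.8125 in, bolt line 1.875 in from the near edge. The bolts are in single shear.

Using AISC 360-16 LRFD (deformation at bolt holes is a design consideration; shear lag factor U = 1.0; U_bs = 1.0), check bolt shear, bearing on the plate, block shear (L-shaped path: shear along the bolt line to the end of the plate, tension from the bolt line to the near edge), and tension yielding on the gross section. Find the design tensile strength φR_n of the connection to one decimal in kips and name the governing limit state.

153.3 kips (bolt shear governs)

Bolt shear: A_b = π(0.875)²/4 = 0.60132 in². φR_n = 0.75 × 68 × 0.60132 × 5 × 1 = 153.3 kips.
Bearing (0.75 in plate, F_u = 65 ksi): end bolts L_c = 1.8125 − 0.9375/2 = 1.34375, R_n = min(1.2×1.34375×0.75×65, 2.4×0.875×0.75×65) = 78.609 kips/bolt; interior L_c = 2.9375 − 0.9375 = 2, R_n = 102.38 kips/bolt. φR_n = 0.75 × (1×78.609 + 4×102.38) = 366.1 kips.
Block shear: shear path 1×[1.8125+4×2.9375] = 1×13.5625 in, A_gv = 10.172, A_nv = 1×(13.5625 − 4.5×1)×0.75 = 6.7969 in²; tension to near edge: (1.875 − 0.5×1)×0.75 = 1.0313 in². R_n = min(0.6×65×6.7969, 0.6×50×10.172) + 1.0×65×1.0313 = min(265.08, 305.16) + 67.035 = 332.12 kips. φR_n = 0.75 × 332.12 = 249.1 kips.
Tension yield (gross): A_g = 6.5625×0.75 = 4.9219 in². φR_n = 0.90 × 50 × 4.9219 = 221.5 kips.
Governing: min(153.3, 366.1, 249.1, 221.5) = 153.3 kips → bolt shear.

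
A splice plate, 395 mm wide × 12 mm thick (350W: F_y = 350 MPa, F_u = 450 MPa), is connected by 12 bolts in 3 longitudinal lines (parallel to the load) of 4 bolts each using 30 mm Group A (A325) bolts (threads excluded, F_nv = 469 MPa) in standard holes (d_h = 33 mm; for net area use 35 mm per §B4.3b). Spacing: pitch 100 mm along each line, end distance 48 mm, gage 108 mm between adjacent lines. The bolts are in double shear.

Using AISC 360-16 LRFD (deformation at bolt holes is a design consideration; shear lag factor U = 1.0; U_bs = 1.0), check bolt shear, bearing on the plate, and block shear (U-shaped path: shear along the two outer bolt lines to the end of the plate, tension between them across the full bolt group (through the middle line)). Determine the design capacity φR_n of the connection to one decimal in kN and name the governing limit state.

Bolt shear: A_b = π(30)²/4 = 706.86 mm². φR_n = 0.75 × 469 × 706.86 × 12 × 2 = 5967.3 kN.
Bearing (12 mm plate, F_u = 450 MPa): end bolts L_c = 48 − 33/2 = 31.5, R_n = min(1.2×31.5×12×450, 2.4×30×12×450) = 204.12 kN/bolt; interior L_c = 100 − 33 = 67, R_n = 388.8 kN/bolt. φR_n = 0.75 × (3×204.12 + 9×388.8) = 3083.7 kN.
Block shear: shear path 2×[48+3×100] = 2×348 mm, A_gv = 8352, A_nv = 2×(348 − 3.5×35)×12 = 5412 mm²; tension across gage: (216 − 2×35)×12 = 1752 mm². R_n = min(0.6×450×5412, 0.6×350×8352) + 1.0×450×1752 = min(1461.2, 1753.9) + 788.4 = 2249.6 kN. φR_n = 0.75 × 2249.6 = 1687.2 kN.
Governing: min(5967.3, 3083.7, 1687.2) = 1687.2 kN → block shear.

1687.2 kN (block shear governs)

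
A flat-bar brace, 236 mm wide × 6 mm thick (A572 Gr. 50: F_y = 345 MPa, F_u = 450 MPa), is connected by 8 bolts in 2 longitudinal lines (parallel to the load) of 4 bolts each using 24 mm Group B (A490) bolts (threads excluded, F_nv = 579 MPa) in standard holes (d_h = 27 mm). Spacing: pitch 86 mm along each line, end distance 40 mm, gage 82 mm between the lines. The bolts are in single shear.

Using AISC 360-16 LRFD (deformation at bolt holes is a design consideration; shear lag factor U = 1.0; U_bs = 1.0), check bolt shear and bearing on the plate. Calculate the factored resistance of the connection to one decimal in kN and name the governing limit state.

Bolt shear: A_b = π(24)²/4 = 452.39 mm². φR_n = 0.75 × 579 × 452.39 × 8 × 1 = 1571.6 kN.
Bearing (6 mm plate, F_u = 450 MPa): end bolts L_c = 40 − 27/2 = 26.5, R_n = min(1.2×26.5×6×450, 2.4×24×6×450) = 85.86 kN/bolt; interior L_c = 86 − 27 = 59, R_n = 155.52 kN/bolt. φR_n = 0.75 × (2×85.86 + 6×155.52) = 828.6 kN.
Governing: min(1571.6, 828.6) = 828.6 kN → bearing.

828.6 kN (bearing governs)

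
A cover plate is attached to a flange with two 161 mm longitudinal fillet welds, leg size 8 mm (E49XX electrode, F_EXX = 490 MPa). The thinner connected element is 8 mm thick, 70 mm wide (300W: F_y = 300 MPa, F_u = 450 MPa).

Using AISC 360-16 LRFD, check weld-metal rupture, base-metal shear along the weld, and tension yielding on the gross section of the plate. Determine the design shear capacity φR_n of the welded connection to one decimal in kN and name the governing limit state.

Weld metal: throat = 0.707×8 = 5.656 mm, L = 2×161 = 322 mm. φR_n = 0.75 × 0.6 × 490 × 5.656 × 322 = 401.6 kN.
Base metal shear (8 mm plate): yield φR_n = 1.0×0.6×300×8×322 = 463.7 kN; rupture φR_n = 0.75×0.6×450×8×322 = 521.6 kN; take 463.7 kN (yield).
Tension yield (gross): A_g = 70×8 = 560 mm². φR_n = 0.90 × 300 × 560 = 151.2 kN.
Governing: min(401.6, 463.7, 151.2) = 151.2 kN → gross-section yield.

151.2 kN (gross-section yield governs)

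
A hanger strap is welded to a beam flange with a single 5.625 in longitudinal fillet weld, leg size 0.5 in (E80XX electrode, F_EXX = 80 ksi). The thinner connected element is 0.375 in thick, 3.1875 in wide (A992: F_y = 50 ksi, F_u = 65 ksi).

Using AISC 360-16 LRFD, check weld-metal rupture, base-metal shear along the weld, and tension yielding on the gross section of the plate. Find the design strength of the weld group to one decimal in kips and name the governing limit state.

Weld metal: throat = 0.707×0.5 = 0.3535 in, L = 5.625 in. φR_n = 0.75 × 0.6 × 80 × 0.3535 × 5.625 = 71.6 kips.
Base metal shear (0.375 in plate): yield φR_n = 1.0×0.6×50×0.375×5.625 = 63.3 kips; rupture φR_n = 0.75×0.6×65×0.375×5.625 = 61.7 kips; take 61.7 kips (rupture).
Tension yield (gross): A_g = 3.1875×0.375 = 1.1953 in². φR_n = 0.90 × 50 × 1.1953 = 53.8 kips.
Governing: min(71.6, 61.7, 53.8) = 53.8 kips → gross-section yield.

53.8 kips (gross-section yield governs)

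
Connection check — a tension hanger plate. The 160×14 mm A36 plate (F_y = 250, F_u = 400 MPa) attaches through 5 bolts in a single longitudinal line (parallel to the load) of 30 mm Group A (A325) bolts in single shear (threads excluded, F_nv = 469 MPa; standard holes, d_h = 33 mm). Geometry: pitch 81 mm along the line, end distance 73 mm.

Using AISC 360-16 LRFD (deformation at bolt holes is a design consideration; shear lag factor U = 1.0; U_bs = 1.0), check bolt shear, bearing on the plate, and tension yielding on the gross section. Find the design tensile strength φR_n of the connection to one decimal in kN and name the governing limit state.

Bolt shear: A_b = π(30)²/4 = 706.86 mm². φR_n = 0.75 × 469 × 706.86 × 5 × 1 = 1243.2 kN.
Bearing (14 mm plate, F_u = 400 MPa): end bolts L_c = 73 − 33/2 = 56.5, R_n = min(1.2×56.5×14×400, 2.4×30×14×400) = 379.68 kN/bolt; interior L_c = 81 − 33 = 48, R_n = 322.56 kN/bolt. φR_n = 0.75 × (1×379.68 + 4×322.56) = 1252.4 kN.
Tension yield (gross): A_g = 160×14 = 2240 mm². φR_n = 0.90 × 250 × 2240 = 504.0 kN.
Governing: min(1243.2, 1252.4, 504.0) = 504.0 kN → gross-section yield.

504.0 kN (gross-section yield governs)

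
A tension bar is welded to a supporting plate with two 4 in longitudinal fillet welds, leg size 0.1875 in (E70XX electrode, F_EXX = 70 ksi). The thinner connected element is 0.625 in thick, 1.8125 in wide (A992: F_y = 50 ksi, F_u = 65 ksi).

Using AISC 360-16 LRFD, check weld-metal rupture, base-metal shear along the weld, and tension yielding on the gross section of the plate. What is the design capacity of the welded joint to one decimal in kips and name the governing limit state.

Weld metal: throat = 0.707×0.1875 = 0.13256 in, L = 2×4 = 8 in. φR_n = 0.75 × 0.6 × 70 × 0.13256 × 8 = 33.4 kips.
Base metal shear (0.625 in plate): yield φR_n = 1.0×0.6×50×0.625×8 = 150.0 kips; rupture φR_n = 0.75×0.6×65×0.625×8 = 146.3 kips; take 146.3 kips (rupture).
Tension yield (gross): A_g = 1.8125×0.625 = 1.1328 in². φR_n = 0.90 × 50 × 1.1328 = 51.0 kips.
Governing: min(33.4, 146.3, 51.0) = 33.4 kips → weld metal.

33.4 kips (weld metal governs)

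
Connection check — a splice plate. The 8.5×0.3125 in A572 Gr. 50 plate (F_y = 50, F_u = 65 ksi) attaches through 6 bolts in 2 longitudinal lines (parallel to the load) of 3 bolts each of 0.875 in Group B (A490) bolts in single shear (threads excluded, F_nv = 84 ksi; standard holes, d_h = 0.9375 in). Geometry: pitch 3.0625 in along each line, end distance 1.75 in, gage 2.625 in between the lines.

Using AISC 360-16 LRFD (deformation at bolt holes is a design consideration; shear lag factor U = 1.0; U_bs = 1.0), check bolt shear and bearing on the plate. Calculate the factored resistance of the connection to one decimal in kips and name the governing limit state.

174.8 kips (bearing governs)

Bolt shear: A_b = π(0.875)²/4 = 0.60132 in². φR_n = 0.75 × 84 × 0.60132 × 6 × 1 = 227.3 kips.
Bearing (0.3125 in plate, F_u = 65 ksi): end bolts L_c = 1.75 − 0.9375/2 = 1.28125, R_n = min(1.2×1.28125×0.3125×65, 2.4×0.875×0.3125×65) = 31.23 kips/bolt; interior L_c = 3.0625 − 0.9375 = 2.125, R_n = 42.656 kips/bolt. φR_n = 0.75 × (2×31.23 + 4×42.656) = 174.8 kips.
Governing: min(227.3, 174.8) = 174.8 kips → bearing.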